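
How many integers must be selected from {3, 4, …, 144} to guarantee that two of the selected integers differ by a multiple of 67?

68

Group the integers by remainder mod 67; there are 67 residue classes, each nonempty in this range.
Choosing one from each class (67 integers) avoids any shared remainder.
One more choice must repeat a class, so two differ by a multiple of 67. Hence 67 + 1 = 68.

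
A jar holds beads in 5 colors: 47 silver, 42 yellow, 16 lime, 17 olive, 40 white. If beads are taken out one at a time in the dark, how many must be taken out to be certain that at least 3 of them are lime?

149

The worst case draws every non-lime bead first: 47 + 42 + 17 + 40 = 146.
The next 3 draws are then forced to be lime, giving 146 + 3 = 149.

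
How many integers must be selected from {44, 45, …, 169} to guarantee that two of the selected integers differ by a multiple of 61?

62

Group the integers by remainder mod 61; there are 61 residue classes, each nonempty in this range.
Choosing one from each class (61 integers) avoids any shared remainder.
One more choice must repeat a class, so two differ by a multiple of 61. Hence 61 + 1 = 62.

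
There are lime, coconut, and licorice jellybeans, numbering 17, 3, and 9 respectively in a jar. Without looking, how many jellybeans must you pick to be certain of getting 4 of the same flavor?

10

Treat the 3 flavors as pigeonholes.
The worst case takes 3 jellybeans of each flavor without reaching 4 of any: 3 × 3 = 9.
The next jellybean must bring some flavor to 4, so 9 + 1 = 10.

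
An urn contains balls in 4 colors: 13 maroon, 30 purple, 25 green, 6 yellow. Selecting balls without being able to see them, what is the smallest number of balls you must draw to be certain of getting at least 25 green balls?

The worst case draws every non-green ball first: 13 + 30 + 6 = 49.
The next 25 draws are then forced to be green, giving 49 + 25 = 74.

74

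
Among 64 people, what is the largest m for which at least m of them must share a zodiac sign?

6

If each of the 12 zodiac signs held at most 5, the total would be at most 12 × 5 = 60 < 64, a contradiction.
So at least one holds ⌈64/12⌉ = 6.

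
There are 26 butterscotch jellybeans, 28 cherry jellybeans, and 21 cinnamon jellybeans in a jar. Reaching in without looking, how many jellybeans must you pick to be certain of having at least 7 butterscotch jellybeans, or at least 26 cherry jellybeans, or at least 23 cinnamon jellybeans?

Each of the 3 flavors has its own threshold; avoid all of them simultaneously.
The worst case stops just short of every target: 6 butterscotch, 25 cherry, all 21 cinnamon — 6 + 25 + 21 = 52 jellybeans.
One more jellybean must push some flavor to its target, so 52 + 1 = 53.

53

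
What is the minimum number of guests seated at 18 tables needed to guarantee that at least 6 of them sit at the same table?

There are 18 tables acting as pigeonholes.
With 18 × 5 = 90 guests we could place exactly 5 in each, with no class reaching 6.
One more forces some class to hold 6, so 90 + 1 = 91.

91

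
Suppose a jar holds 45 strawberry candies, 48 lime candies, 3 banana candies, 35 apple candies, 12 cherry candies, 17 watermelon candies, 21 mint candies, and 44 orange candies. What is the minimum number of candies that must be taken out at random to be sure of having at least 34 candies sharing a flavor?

186

In the worst case we take at most 33 of each flavor, but all 3 banana, all 12 cherry, all 17 watermelon, and all 21 mint (fewer than 33), giving 33 + 33 + 3 + 33 + 12 + 17 + 21 + 33 = 185.
One more candy then forces some flavor to 34, so 185 + 1 = 186.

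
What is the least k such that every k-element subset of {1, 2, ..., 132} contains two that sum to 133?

Partition {1, …, 132} into 66 pairs: {1,132}, {2,131}, …, {66,67}.
Choosing 66 integers — say the integers 1 through 66 — takes one from each pair and avoids the property.
Choosing 67 forces two into the same pair by pigeonhole, and those sum to 133. So 67.

67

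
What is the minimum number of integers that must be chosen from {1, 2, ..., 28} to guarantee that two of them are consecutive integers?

15

Partition {1, …, 28} into 14 pairs: {1,2}, {3,4}, …, {27,28}.
Choosing 14 integers — say the 14 even numbers 2, 4, …, 28 — takes one from each pair and avoids the property.
Choosing 15 forces two into the same pair by pigeonhole, and those are consecutive. So 15.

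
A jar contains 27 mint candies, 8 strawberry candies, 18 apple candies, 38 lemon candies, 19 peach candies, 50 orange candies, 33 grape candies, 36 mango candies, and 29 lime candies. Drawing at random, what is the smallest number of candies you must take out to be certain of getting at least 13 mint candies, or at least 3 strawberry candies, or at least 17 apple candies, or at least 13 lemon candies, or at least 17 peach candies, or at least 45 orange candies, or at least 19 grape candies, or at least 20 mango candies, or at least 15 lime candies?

154

The worst case stops just short of every target: 12 mint, 2 strawberry, 16 apple, 12 lemon, 16 peach, 44 orange, 18 grape, 19 mango, 14 lime — 12 + 2 + 16 + 12 + 16 + 44 + 18 + 19 + 14 = 153 candies.
One more candy must push some flavor to its target, so 153 + 1 = 154.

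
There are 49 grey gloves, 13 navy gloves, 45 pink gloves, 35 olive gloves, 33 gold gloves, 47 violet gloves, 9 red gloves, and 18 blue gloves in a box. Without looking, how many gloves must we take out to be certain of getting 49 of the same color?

In the worst case we take at most 48 of each color, but all 13 navy, all 45 pink, all 35 olive, all 33 gold, all 47 violet, all 9 red, and all 18 blue (fewer than 48), giving 48 + 13 + 45 + 35 + 33 + 47 + 9 + 18 = 248.
One more glove then forces some color to 49, so 248 + 1 = 249.

249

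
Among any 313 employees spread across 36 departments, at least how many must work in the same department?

9

The 313 employees fall into 36 departments.
If each of the 36 departments held at most 8, the total would be at most 36 × 8 = 288 < 313, a contradiction.
So at least one holds ⌈313/36⌉ = 9.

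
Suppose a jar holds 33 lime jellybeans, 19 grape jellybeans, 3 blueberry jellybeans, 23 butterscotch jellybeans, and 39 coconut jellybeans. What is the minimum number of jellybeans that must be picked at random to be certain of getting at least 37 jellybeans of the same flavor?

115

In the worst case we take at most 36 of each flavor, but all 33 lime, all 19 grape, all 3 blueberry, and all 23 butterscotch (fewer than 36), giving 33 + 19 + 3 + 23 + 36 = 114.
One more jellybean then forces some flavor to 37, so 114 + 1 = 115.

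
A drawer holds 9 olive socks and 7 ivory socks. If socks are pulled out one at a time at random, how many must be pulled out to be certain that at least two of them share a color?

The worst case takes 1 sock of each color without reaching 2 of any: 2 × 1 = 2.
The next sock must bring some color to 2, so 2 + 1 = 3.

3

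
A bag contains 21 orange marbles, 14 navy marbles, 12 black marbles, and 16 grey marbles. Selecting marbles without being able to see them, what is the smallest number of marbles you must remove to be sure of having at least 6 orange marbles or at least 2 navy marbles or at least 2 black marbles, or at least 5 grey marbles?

12

The worst case stops just short of every target: 5 orange, 1 navy, 1 black, 4 grey — 5 + 1 + 1 + 4 = 11 marbles.
One more marble must push some color to its target, so 11 + 1 = 12.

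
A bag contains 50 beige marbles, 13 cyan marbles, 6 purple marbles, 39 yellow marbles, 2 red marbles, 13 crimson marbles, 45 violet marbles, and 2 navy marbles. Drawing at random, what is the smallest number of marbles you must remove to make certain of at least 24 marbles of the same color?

106

In the worst case we take at most 23 of each color, but all 13 cyan, all 6 purple, all 2 red, all 13 crimson, and all 2 navy (fewer than 23), giving 23 + 13 + 6 + 23 + 2 + 13 + 23 + 2 = 105.
One more marble then forces some color to 24, so 105 + 1 = 106.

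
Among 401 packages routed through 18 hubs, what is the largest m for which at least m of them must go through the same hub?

23

The 401 packages fall into 18 hubs.
If each of the 18 hubs held at most 22, the total would be at most 18 × 22 = 396 < 401, a contradiction.
So at least one holds ⌈401/18⌉ = 23.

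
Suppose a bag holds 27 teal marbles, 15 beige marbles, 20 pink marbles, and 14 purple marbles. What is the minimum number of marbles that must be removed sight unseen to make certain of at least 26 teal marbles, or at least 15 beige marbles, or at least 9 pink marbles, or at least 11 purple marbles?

The worst case stops just short of every target: 25 teal, 14 beige, 8 pink, 10 purple — 25 + 14 + 8 + 10 = 57 marbles.
One more marble must push some color to its target, so 57 + 1 = 58.

58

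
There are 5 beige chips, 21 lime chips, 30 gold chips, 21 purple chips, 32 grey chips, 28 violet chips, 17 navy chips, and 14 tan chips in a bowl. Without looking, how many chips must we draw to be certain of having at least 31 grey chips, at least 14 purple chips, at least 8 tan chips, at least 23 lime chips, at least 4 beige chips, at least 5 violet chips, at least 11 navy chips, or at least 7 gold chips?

The worst case stops just short of every target: 3 beige, all 21 lime, 6 gold, 13 purple, 30 grey, 4 violet, 10 navy, 7 tan — 3 + 21 + 6 + 13 + 30 + 4 + 10 + 7 = 94 chips.
One more chip must push some color to its target, so 94 + 1 = 95.

95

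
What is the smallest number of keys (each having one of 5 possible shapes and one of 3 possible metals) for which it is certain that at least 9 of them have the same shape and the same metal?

There are 5 × 3 = 15 (shape, metal) combinations acting as pigeonholes.
With 15 × 8 = 120 keys we could place exactly 8 in each, with no (shape, metal) pair reaching 9.
One more forces some (shape, metal) pair to hold 9, so 120 + 1 = 121.

121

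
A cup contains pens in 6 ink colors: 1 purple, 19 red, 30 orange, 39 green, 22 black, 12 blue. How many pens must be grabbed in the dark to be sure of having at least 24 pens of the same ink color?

101

In the worst case we take at most 23 of each ink color, but all 1 purple, all 19 red, all 22 black, and all 12 blue (fewer than 23), giving 1 + 19 + 23 + 23 + 22 + 12 = 100.
One more pen then forces some ink color to 24, so 100 + 1 = 101.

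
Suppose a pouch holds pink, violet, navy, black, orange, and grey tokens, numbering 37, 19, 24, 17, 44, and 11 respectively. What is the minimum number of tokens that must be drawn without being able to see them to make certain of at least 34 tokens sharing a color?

In the worst case we take at most 33 of each color, but all 19 violet, all 24 navy, all 17 black, and all 11 grey (fewer than 33), giving 33 + 19 + 24 + 17 + 33 + 11 = 137.
One more token then forces some color to 34, so 137 + 1 = 138.

138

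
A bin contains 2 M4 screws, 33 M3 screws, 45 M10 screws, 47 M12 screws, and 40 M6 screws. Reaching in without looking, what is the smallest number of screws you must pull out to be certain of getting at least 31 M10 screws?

To avoid M10 screws as long as possible, exhaust the other 4 sizes first.
The worst case draws every non-M10 screw first: 2 + 33 + 47 + 40 = 122.
The next 31 draws are then forced to be M10, giving 122 + 31 = 153.

153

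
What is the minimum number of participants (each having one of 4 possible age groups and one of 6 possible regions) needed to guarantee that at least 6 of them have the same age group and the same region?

121

There are 4 × 6 = 24 (age group, region) combinations acting as pigeonholes.
With 24 × 5 = 120 participants we could place exactly 5 in each, with no (age group, region) pair reaching 6.
One more forces some (age group, region) pair to hold 6, so 120 + 1 = 121.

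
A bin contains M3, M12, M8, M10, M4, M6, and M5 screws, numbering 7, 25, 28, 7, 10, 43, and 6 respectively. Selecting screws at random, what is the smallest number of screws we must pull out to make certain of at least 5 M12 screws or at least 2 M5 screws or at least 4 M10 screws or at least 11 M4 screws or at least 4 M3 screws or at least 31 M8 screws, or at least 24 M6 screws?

73

The worst case stops just short of every target: 3 M3, 4 M12, all 28 M8, 3 M10, 10 M4, 23 M6, 1 M5 — 3 + 4 + 28 + 3 + 10 + 23 + 1 = 72 screws.
One more screw must push some size to its target, so 72 + 1 = 73.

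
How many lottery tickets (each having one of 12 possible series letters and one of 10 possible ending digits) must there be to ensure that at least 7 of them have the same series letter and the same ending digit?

721

There are 12 × 10 = 120 (series letter, ending digit) combinations acting as pigeonholes.
With 120 × 6 = 720 lottery tickets we could place exactly 6 in each, with no (series letter, ending digit) pair reaching 7.
One more forces some (series letter, ending digit) pair to hold 7, so 720 + 1 = 721.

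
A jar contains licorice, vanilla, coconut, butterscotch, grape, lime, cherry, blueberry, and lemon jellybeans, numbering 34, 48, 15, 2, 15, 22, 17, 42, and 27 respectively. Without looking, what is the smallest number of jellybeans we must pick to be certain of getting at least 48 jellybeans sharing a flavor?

222

Treat the 9 flavors as pigeonholes.
In the worst case we take at most 47 of each flavor, but all 34 licorice, all 15 coconut, all 2 butterscotch, all 15 grape, all 22 lime, all 17 cherry, all 42 blueberry, and all 27 lemon (fewer than 47), giving 34 + 47 + 15 + 2 + 15 + 22 + 17 + 42 + 27 = 221.
One more jellybean then forces some flavor to 48, so 221 + 1 = 222.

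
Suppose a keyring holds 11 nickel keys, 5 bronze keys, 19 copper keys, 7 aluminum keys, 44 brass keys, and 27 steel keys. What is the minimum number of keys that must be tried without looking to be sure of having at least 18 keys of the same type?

Treat the 6 types as pigeonholes.
In the worst case we take at most 17 of each type, but all 11 nickel, all 5 bronze, and all 7 aluminum (fewer than 17), giving 11 + 5 + 17 + 7 + 17 + 17 = 74.
One more key then forces some type to 18, so 74 + 1 = 75.

75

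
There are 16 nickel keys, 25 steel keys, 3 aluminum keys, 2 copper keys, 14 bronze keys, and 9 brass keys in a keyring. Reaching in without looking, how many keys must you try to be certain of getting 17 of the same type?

In the worst case we take at most 16 of each type, but all 3 aluminum, all 2 copper, all 14 bronze, and all 9 brass (fewer than 16), giving 16 + 16 + 3 + 2 + 14 + 9 = 60.
One more key then forces some type to 17, so 60 + 1 = 61.

61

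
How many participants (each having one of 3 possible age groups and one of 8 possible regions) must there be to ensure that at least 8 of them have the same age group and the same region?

169

There are 3 × 8 = 24 (age group, region) combinations acting as pigeonholes.
With 24 × 7 = 168 participants we could place exactly 7 in each, with no (age group, region) pair reaching 8.
One more forces some (age group, region) pair to hold 8, so 168 + 1 = 169.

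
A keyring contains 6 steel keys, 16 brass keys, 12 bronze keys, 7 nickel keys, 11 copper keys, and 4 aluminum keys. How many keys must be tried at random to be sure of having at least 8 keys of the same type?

In the worst case we take at most 7 of each type, but all 6 steel and all 4 aluminum (fewer than 7), giving 6 + 7 + 7 + 7 + 7 + 4 = 38.
One more key then forces some type to 8, so 38 + 1 = 39.

39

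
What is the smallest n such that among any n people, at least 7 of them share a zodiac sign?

73

There are 12 zodiac signs acting as pigeonholes.
With 12 × 6 = 72 people we could place exactly 6 in each, with no class reaching 7.
One more forces some class to hold 7, so 72 + 1 = 73.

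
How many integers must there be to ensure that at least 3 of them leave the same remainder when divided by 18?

37

There are 18 residue classes modulo 18 acting as pigeonholes.
With 18 × 2 = 36 integers we could place exactly 2 in each, with no class reaching 3.
One more forces some class to hold 3, so 36 + 1 = 37.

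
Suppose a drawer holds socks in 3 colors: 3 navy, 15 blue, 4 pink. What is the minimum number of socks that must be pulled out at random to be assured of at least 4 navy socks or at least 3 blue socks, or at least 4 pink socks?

The worst case stops just short of every target: 3 navy, 2 blue, 3 pink — 3 + 2 + 3 = 8 socks.
One more sock must push some color to its target, so 8 + 1 = 9.

9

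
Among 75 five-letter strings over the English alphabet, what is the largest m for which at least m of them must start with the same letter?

3

If each of the 26 possible first letters held at most 2, the total would be at most 26 × 2 = 52 < 75, a contradiction.
So at least one holds ⌈75/26⌉ = 3.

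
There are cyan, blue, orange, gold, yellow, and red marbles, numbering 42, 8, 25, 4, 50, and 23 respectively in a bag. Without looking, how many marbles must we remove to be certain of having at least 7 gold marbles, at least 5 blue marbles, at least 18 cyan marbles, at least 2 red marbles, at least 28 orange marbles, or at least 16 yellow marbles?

67

Each of the 6 colors has its own threshold; avoid all of them simultaneously.
The worst case stops just short of every target: 17 cyan, 4 blue, all 25 orange, all 4 gold, 15 yellow, 1 red — 17 + 4 + 25 + 4 + 15 + 1 = 66 marbles.
One more marble must push some color to its target, so 66 + 1 = 67.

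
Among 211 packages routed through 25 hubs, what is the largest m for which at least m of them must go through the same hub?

The 211 packages fall into 25 hubs.
If each of the 25 hubs held at most 8, the total would be at most 25 × 8 = 200 < 211, a contradiction.
So at least one holds ⌈211/25⌉ = 9.

9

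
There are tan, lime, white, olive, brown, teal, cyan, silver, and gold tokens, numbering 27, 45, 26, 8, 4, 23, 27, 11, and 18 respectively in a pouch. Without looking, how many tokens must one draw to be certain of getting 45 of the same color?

189

Treat the 9 colors as pigeonholes.
In the worst case we take at most 44 of each color, but all 27 tan, all 26 white, all 8 olive, all 4 brown, all 23 teal, all 27 cyan, all 11 silver, and all 18 gold (fewer than 44), giving 27 + 44 + 26 + 8 + 4 + 23 + 27 + 11 + 18 = 188.
One more token then forces some color to 45, so 188 + 1 = 189.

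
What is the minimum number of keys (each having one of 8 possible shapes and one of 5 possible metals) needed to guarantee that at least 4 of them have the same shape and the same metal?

121

There are 8 × 5 = 40 (shape, metal) combinations acting as pigeonholes.
With 40 × 3 = 120 keys we could place exactly 3 in each, with no (shape, metal) pair reaching 4.
One more forces some (shape, metal) pair to hold 4, so 120 + 1 = 121.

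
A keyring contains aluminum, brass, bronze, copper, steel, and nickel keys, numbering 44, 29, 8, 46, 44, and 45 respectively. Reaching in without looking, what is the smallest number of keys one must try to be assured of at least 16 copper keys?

186

To avoid copper keys as long as possible, exhaust the other 5 types first.
The worst case draws every non-copper key first: 44 + 29 + 8 + 44 + 45 = 170.
The next 16 draws are then forced to be copper, giving 170 + 16 = 186.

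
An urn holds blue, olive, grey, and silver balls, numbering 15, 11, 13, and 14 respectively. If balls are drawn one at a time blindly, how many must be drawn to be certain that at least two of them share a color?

Treat the 4 colors as pigeonholes.
The worst case takes 1 ball of each color without reaching 2 of any: 4 × 1 = 4.
The next ball must bring some color to 2, so 4 + 1 = 5.

5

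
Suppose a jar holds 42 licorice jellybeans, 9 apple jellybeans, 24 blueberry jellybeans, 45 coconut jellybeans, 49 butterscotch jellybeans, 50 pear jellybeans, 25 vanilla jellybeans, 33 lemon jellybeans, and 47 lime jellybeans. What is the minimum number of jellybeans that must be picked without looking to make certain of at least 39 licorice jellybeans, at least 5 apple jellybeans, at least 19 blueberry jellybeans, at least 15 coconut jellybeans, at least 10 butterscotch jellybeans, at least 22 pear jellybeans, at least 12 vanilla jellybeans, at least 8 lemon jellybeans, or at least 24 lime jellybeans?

146

The worst case stops just short of every target: 38 licorice, 4 apple, 18 blueberry, 14 coconut, 9 butterscotch, 21 pear, 11 vanilla, 7 lemon, 23 lime — 38 + 4 + 18 + 14 + 9 + 21 + 11 + 7 + 23 = 145 jellybeans.
One more jellybean must push some flavor to its target, so 145 + 1 = 146.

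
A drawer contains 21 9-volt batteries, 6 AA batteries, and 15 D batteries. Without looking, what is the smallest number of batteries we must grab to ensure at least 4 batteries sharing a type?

10

Treat the 3 types as pigeonholes.
The worst case takes 3 batteries of each type without reaching 4 of any: 3 × 3 = 9.
The next battery must bring some type to 4, so 9 + 1 = 10.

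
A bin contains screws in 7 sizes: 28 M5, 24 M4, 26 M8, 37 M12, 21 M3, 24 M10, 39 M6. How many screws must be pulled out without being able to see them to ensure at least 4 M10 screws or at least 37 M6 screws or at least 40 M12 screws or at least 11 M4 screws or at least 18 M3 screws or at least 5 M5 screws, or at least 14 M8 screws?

121

Each of the 7 sizes has its own threshold; avoid all of them simultaneously.
The worst case stops just short of every target: 4 M5, 10 M4, 13 M8, all 37 M12, 17 M3, 3 M10, 36 M6 — 4 + 10 + 13 + 37 + 17 + 3 + 36 = 120 screws.
One more screw must push some size to its target, so 120 + 1 = 121.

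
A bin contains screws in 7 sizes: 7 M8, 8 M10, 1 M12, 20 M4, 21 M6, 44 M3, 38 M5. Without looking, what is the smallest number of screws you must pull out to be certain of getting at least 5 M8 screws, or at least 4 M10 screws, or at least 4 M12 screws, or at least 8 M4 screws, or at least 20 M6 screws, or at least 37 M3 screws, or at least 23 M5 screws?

Each of the 7 sizes has its own threshold; avoid all of them simultaneously.
The worst case stops just short of every target: 4 M8, 3 M10, all 1 M12, 7 M4, 19 M6, 36 M3, 22 M5 — 4 + 3 + 1 + 7 + 19 + 36 + 22 = 92 screws.
One more screw must push some size to its target, so 92 + 1 = 93.

93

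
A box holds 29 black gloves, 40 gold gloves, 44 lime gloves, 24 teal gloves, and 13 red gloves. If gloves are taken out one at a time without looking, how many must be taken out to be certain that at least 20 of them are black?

141

To avoid black gloves as long as possible, exhaust the other 4 colors first.
The worst case draws every non-black glove first: 40 + 44 + 24 + 13 = 121.
The next 20 draws are then forced to be black, giving 121 + 20 = 141.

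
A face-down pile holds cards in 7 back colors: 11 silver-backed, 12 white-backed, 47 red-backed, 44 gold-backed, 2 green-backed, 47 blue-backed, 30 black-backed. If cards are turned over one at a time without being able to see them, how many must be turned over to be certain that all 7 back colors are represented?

The hardest back color to obtain is green-backed: we could draw every other card first — 193 − 2 = 191 cards — without a single green-backed one.
The next draw must be green-backed, so 191 + 1 = 192.

192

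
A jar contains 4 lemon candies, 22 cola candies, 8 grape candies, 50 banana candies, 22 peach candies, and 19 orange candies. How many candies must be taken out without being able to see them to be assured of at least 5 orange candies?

111

To avoid orange candies as long as possible, exhaust the other 5 flavors first.
The worst case draws every non-orange candy first: 4 + 22 + 8 + 50 + 22 = 106.
The next 5 draws are then forced to be orange, giving 106 + 5 = 111.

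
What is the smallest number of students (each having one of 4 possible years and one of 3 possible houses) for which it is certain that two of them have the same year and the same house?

13

There are 4 × 3 = 12 (year, house) combinations acting as pigeonholes.
With 12 students we could place one in each, avoiding any repeat.
One more forces some (year, house) pair to hold 2, so 12 + 1 = 13.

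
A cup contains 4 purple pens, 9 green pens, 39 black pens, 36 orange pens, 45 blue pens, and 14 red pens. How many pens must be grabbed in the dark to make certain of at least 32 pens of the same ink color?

Treat the 6 ink colors as pigeonholes.
In the worst case we take at most 31 of each ink color, but all 4 purple, all 9 green, and all 14 red (fewer than 31), giving 4 + 9 + 31 + 31 + 31 + 14 = 120.
One more pen then forces some ink color to 32, so 120 + 1 = 121.

121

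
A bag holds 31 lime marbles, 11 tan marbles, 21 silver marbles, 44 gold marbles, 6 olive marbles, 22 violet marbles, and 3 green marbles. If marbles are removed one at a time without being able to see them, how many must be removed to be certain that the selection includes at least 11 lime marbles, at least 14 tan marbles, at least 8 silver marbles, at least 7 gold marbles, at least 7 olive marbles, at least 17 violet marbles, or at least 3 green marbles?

The worst case stops just short of every target: 10 lime, all 11 tan, 7 silver, 6 gold, 6 olive, 16 violet, 2 green — 10 + 11 + 7 + 6 + 6 + 16 + 2 = 58 marbles.
One more marble must push some color to its target, so 58 + 1 = 59.

59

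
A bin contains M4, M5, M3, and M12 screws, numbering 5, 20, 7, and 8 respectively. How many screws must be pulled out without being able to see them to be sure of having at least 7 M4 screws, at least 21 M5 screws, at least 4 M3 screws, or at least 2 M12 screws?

Each of the 4 sizes has its own threshold; avoid all of them simultaneously.
The worst case stops just short of every target: all 5 M4, 20 M5, 3 M3, 1 M12 — 5 + 20 + 3 + 1 = 29 screws.
One more screw must push some size to its target, so 29 + 1 = 30.

30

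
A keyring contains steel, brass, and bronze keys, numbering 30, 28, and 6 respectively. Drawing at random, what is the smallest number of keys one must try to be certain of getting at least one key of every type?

59

The hardest type to obtain is bronze: we could draw every other key first — 64 − 6 = 58 keys — without a single bronze one.
The next draw must be bronze, so 58 + 1 = 59.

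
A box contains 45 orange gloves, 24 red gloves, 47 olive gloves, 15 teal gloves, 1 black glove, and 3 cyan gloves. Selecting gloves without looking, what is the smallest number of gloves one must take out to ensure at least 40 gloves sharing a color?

Treat the 6 colors as pigeonholes.
In the worst case we take at most 39 of each color, but all 24 red, all 15 teal, all 1 black, and all 3 cyan (fewer than 39), giving 39 + 24 + 39 + 15 + 1 + 3 = 121.
One more glove then forces some color to 40, so 121 + 1 = 122.

122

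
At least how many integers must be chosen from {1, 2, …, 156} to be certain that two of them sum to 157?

Partition {1, …, 156} into 78 pairs: {1,156}, {2,155}, …, {78,79}.
Choosing 78 integers — say the integers 1 through 78 — takes one from each pair and avoids the property.
Choosing 79 forces two into the same pair by pigeonhole, and those sum to 157. So 79.

79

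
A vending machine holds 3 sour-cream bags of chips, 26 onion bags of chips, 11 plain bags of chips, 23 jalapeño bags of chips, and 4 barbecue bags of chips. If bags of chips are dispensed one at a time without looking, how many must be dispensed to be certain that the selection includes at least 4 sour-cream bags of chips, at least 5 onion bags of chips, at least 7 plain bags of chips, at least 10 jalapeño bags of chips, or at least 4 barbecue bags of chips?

The worst case stops just short of every target: 3 sour-cream, 4 onion, 6 plain, 9 jalapeño, 3 barbecue — 3 + 4 + 6 + 9 + 3 = 25 bags of chips.
One more bag of chips must push some flavor to its target, so 25 + 1 = 26.

26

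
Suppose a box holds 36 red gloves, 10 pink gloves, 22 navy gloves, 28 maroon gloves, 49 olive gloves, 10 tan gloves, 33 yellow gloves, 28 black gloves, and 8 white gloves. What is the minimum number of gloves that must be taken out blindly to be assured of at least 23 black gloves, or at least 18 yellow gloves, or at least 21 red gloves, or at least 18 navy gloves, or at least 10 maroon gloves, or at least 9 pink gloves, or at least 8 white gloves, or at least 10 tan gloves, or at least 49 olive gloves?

158

The worst case stops just short of every target: 20 red, 8 pink, 17 navy, 9 maroon, 48 olive, 9 tan, 17 yellow, 22 black, 7 white — 20 + 8 + 17 + 9 + 48 + 9 + 17 + 22 + 7 = 157 gloves.
One more glove must push some color to its target, so 157 + 1 = 158.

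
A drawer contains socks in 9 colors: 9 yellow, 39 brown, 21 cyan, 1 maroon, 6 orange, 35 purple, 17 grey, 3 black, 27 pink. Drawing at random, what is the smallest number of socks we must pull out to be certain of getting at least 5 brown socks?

To avoid brown socks as long as possible, exhaust the other 8 colors first.
The worst case draws every non-brown sock first: 9 + 21 + 1 + 6 + 35 + 17 + 3 + 27 = 119.
The next 5 draws are then forced to be brown, giving 119 + 5 = 124.

124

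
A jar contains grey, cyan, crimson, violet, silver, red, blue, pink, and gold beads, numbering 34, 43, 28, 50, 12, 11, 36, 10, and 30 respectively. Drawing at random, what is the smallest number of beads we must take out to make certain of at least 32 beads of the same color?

216

In the worst case we take at most 31 of each color, but all 28 crimson, all 12 silver, all 11 red, all 10 pink, and all 30 gold (fewer than 31), giving 31 + 31 + 28 + 31 + 12 + 11 + 31 + 10 + 30 = 215.
One more bead then forces some color to 32, so 215 + 1 = 216.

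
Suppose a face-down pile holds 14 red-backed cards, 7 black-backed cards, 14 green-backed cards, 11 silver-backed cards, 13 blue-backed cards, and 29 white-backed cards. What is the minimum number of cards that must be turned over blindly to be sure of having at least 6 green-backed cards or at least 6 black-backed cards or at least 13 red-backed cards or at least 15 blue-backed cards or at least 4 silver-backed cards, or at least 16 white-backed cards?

54

The worst case stops just short of every target: 12 red-backed, 5 black-backed, 5 green-backed, 3 silver-backed, all 13 blue-backed, 15 white-backed — 12 + 5 + 5 + 3 + 13 + 15 = 53 cards.
One more card must push some back color to its target, so 53 + 1 = 54.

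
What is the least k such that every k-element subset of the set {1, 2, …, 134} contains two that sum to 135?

Partition {1, …, 134} into 67 pairs: {1,134}, {2,133}, …, {67,68}.
Choosing 67 integers — say the integers 1 through 67 — takes one from each pair and avoids the property.
Choosing 68 forces two into the same pair by pigeonhole, and those sum to 135. So 68.

68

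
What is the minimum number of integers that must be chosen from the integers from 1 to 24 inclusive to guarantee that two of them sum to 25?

13

Partition {1, …, 24} into 12 pairs: {1,24}, {2,23}, …, {12,13}.
Choosing 12 integers — say the integers 1 through 12 — takes one from each pair and avoids the property.
Choosing 13 forces two into the same pair by pigeonhole, and those sum to 25. So 13.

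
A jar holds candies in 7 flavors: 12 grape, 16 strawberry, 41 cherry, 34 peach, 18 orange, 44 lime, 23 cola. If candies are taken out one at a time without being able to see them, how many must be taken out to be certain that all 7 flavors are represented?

177

The hardest flavor to obtain is grape: we could draw every other candy first — 188 − 12 = 176 candies — without a single grape one.
The next draw must be grape, so 176 + 1 = 177.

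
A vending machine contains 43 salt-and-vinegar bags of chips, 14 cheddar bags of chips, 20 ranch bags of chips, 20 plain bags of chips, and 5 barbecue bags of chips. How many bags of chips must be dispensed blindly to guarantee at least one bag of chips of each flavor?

The hardest flavor to obtain is barbecue: we could draw every other bag of chips first — 102 − 5 = 97 bags of chips — without a single barbecue one.
The next draw must be barbecue, so 97 + 1 = 98.

98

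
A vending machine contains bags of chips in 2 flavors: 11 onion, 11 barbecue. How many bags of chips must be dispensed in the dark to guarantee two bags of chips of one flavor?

3

Treat the 2 flavors as pigeonholes.
The worst case takes 1 bag of chips of each flavor without reaching 2 of any: 2 × 1 = 2.
The next bag of chips must bring some flavor to 2, so 2 + 1 = 3.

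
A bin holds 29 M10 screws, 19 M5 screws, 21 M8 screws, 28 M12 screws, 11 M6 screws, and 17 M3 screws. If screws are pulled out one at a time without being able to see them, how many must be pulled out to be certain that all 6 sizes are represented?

115

The hardest size to obtain is M6: we could draw every other screw first — 125 − 11 = 114 screws — without a single M6 one.
The next draw must be M6, so 114 + 1 = 115.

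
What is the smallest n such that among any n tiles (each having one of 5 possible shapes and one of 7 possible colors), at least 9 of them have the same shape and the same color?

There are 5 × 7 = 35 (shape, color) combinations acting as pigeonholes.
With 35 × 8 = 280 tiles we could place exactly 8 in each, with no (shape, color) pair reaching 9.
One more forces some (shape, color) pair to hold 9, so 280 + 1 = 281.

281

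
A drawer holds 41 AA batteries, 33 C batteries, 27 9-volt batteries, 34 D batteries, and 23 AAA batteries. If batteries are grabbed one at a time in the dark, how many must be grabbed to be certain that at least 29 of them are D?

153

The worst case draws every non-D battery first: 41 + 33 + 27 + 23 = 124.
The next 29 draws are then forced to be D, giving 124 + 29 = 153.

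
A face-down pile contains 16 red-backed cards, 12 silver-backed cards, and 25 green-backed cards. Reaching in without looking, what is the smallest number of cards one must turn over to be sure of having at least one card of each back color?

42

The hardest back color to obtain is silver-backed: we could draw every other card first — 53 − 12 = 41 cards — without a single silver-backed one.
The next draw must be silver-backed, so 41 + 1 = 42.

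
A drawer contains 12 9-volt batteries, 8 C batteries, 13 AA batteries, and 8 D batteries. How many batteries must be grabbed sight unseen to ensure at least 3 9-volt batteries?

To avoid 9-volt batteries as long as possible, exhaust the other 3 types first.
The worst case draws every non-9-volt battery first: 8 + 13 + 8 = 29.
The next 3 draws are then forced to be 9-volt, giving 29 + 3 = 32.

32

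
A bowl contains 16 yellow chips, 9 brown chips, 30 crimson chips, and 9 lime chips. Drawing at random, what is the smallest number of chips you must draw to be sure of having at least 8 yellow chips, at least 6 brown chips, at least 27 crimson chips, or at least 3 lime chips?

The worst case stops just short of every target: 7 yellow, 5 brown, 26 crimson, 2 lime — 7 + 5 + 26 + 2 = 40 chips.
One more chip must push some color to its target, so 40 + 1 = 41.

41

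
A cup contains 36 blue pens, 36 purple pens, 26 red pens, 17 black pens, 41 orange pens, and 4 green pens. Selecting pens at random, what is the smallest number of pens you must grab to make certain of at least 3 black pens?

146

The worst case draws every non-black pen first: 36 + 36 + 26 + 41 + 4 = 143.
The next 3 draws are then forced to be black, giving 143 + 3 = 146.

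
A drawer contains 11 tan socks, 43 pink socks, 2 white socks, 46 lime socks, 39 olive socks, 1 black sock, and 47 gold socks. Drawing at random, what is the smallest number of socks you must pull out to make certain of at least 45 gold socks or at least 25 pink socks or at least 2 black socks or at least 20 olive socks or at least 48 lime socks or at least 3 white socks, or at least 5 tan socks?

141

The worst case stops just short of every target: 4 tan, 24 pink, 2 white, all 46 lime, 19 olive, 1 black, 44 gold — 4 + 24 + 2 + 46 + 19 + 1 + 44 = 140 socks.
One more sock must push some color to its target, so 140 + 1 = 141.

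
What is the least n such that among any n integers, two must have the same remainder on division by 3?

4

Use the pigeonhole principle on residue classes: two integers differ by a multiple of 3 exactly when they share a remainder mod 3.
There are 3 residue classes mod 3, so 3 integers can all lie in distinct classes.
One more integer must repeat a residue, giving a difference divisible by 3. So n = 3 + 1 = 4.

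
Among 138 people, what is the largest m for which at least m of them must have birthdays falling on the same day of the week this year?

There are 7 days of the week, which serve as the pigeonholes.
If each of the 7 days of the week held at most 19, the total would be at most 7 × 19 = 133 < 138, a contradiction.
So at least one holds ⌈138/7⌉ = 20.

20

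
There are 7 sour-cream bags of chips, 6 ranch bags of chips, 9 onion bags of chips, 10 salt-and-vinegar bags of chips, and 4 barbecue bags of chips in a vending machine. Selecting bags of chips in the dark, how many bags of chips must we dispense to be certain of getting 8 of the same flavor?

32

In the worst case we take at most 7 of each flavor, but all 6 ranch and all 4 barbecue (fewer than 7), giving 7 + 6 + 7 + 7 + 4 = 31.
One more bag of chips then forces some flavor to 8, so 31 + 1 = 32.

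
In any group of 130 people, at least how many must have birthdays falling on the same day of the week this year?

There are 7 days of the week, which serve as the pigeonholes.
If each of the 7 days of the week held at most 18, the total would be at most 7 × 18 = 126 < 130, a contradiction.
So at least one holds ⌈130/7⌉ = 19.

19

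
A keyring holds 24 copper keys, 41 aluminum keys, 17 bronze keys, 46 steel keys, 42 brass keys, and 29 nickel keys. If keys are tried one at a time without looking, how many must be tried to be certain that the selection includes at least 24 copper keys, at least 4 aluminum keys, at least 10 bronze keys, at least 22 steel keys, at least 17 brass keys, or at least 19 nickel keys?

91

The worst case stops just short of every target: 23 copper, 3 aluminum, 9 bronze, 21 steel, 16 brass, 18 nickel — 23 + 3 + 9 + 21 + 16 + 18 = 90 keys.
One more key must push some type to its target, so 90 + 1 = 91.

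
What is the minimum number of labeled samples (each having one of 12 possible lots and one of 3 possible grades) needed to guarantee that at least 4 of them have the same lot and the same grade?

109

There are 12 × 3 = 36 (lot, grade) combinations acting as pigeonholes.
With 36 × 3 = 108 labeled samples we could place exactly 3 in each, with no (lot, grade) pair reaching 4.
One more forces some (lot, grade) pair to hold 4, so 108 + 1 = 109.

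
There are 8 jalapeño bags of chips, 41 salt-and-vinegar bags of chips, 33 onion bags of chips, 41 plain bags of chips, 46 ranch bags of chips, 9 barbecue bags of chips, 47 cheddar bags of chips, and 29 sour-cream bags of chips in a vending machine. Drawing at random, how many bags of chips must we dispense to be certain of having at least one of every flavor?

The hardest flavor to obtain is jalapeño: we could draw every other bag of chips first — 254 − 8 = 246 bags of chips — without a single jalapeño one.
The next draw must be jalapeño, so 246 + 1 = 247.

247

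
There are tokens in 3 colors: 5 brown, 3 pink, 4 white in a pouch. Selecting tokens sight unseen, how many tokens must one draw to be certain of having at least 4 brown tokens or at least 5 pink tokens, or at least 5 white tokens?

11

The worst case stops just short of every target: 3 brown, all 3 pink, 4 white — 3 + 3 + 4 = 10 tokens.
One more token must push some color to its target, so 10 + 1 = 11.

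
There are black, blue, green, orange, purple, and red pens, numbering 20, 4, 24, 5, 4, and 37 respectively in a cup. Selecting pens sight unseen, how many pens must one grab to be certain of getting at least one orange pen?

The worst case draws every non-orange pen first: 20 + 4 + 24 + 4 + 37 = 89.
The next draw is then forced to be orange, giving 89 + 1 = 90.

90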